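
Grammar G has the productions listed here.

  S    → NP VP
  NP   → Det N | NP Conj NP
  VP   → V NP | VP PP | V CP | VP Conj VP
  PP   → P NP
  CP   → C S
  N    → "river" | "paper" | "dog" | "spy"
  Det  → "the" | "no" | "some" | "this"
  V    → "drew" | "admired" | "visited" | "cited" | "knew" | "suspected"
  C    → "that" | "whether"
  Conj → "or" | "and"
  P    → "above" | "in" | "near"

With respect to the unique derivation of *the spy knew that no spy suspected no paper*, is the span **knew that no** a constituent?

No

[S [NP [Det the] [N spy]] [VP [V knew] [CP [C that] [S [NP [Det no] [N spy]] [VP [V suspected] [NP [Det no] [N paper]]]]]]]
The smallest constituent containing 'knew that no' is the VP spanning 'knew that no spy suspected no paper'; no single node in the tree dominates exactly the given words.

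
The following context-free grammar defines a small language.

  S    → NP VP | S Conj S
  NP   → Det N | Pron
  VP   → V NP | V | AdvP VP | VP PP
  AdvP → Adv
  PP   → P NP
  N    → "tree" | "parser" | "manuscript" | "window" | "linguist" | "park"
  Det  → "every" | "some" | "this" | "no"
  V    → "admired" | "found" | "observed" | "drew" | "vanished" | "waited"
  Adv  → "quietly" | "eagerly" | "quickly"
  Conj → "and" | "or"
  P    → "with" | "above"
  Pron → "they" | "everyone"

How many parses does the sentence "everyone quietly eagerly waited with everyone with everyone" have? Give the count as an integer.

6

Two of the 6 distinct bracketings:
[S [NP [Pron everyone]] [VP [AdvP [Adv quietly]] [VP [AdvP [Adv eagerly]] [VP [VP [VP [V waited]] [PP [P with] [NP [Pron everyone]]]] [PP [P with] [NP [Pron everyone]]]]]]]
[S [NP [Pron everyone]] [VP [AdvP [Adv quietly]] [VP [VP [AdvP [Adv eagerly]] [VP [VP [V waited]] [PP [P with] [NP [Pron everyone]]]]] [PP [P with] [NP [Pron everyone]]]]]]
The trees differ in how a recursive rule is bracketed over the same span.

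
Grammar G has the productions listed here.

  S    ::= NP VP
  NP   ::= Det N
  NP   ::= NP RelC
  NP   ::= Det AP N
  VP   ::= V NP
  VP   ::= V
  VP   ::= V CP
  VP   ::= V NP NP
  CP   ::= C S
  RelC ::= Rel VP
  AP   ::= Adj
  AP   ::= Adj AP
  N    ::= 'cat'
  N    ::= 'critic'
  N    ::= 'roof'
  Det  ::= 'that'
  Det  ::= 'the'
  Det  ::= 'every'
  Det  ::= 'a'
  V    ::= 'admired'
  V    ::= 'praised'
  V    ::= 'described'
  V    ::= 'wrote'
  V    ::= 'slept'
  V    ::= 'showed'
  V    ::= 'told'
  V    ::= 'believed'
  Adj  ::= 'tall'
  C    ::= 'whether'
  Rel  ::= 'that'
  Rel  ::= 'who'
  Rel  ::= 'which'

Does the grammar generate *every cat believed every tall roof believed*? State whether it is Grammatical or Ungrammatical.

For S → NP VP, the only prefix that parses as NP is 'every cat', but the remainder 'believed every tall roof believed' is not a VP under these rules.

Ungrammatical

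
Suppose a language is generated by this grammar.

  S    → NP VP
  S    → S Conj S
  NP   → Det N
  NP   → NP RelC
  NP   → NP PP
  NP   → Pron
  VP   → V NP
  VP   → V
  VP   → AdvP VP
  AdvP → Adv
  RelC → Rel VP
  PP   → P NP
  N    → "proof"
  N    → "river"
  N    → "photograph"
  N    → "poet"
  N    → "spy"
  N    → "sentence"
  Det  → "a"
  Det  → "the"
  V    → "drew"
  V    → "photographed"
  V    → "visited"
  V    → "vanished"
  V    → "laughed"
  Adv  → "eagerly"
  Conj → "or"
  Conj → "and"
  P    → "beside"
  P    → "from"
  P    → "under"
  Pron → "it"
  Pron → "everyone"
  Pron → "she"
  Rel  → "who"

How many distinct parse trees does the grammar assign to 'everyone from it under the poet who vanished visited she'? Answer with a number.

Two of the 5 distinct bracketings:
[S [NP [NP [NP [Pron everyone]] [PP [P from] [NP [NP [Pron it]] [PP [P under] [NP [Det the] [N poet]]]]]] [RelC [Rel who] [VP [V vanished]]]] [VP [V visited] [NP [Pron she]]]]
[S [NP [NP [NP [NP [Pron everyone]] [PP [P from] [NP [Pron it]]]] [PP [P under] [NP [Det the] [N poet]]]] [RelC [Rel who] [VP [V vanished]]]] [VP [V visited] [NP [Pron she]]]]
The trees differ in how a recursive rule is bracketed over the same span.

5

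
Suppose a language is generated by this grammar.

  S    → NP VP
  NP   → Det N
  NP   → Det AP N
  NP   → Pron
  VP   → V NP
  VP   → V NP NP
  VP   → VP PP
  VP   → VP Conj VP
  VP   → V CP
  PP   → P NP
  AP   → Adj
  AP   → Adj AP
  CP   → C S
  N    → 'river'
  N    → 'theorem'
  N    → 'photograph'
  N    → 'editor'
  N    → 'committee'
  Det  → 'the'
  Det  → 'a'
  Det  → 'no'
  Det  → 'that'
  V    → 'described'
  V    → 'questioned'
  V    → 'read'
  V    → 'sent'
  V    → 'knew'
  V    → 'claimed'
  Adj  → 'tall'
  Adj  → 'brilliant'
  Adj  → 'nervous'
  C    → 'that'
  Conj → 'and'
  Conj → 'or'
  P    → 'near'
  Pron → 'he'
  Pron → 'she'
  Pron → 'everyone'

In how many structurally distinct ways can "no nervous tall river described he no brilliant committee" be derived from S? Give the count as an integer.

[S [NP [Det no] [AP [Adj nervous] [AP [Adj tall]]] [N river]] [VP [V described] [NP [Pron he]] [NP [Det no] [AP [Adj brilliant]] [N committee]]]]
No rule offers an alternative attachment or grouping for any span, so this is the only derivation.

1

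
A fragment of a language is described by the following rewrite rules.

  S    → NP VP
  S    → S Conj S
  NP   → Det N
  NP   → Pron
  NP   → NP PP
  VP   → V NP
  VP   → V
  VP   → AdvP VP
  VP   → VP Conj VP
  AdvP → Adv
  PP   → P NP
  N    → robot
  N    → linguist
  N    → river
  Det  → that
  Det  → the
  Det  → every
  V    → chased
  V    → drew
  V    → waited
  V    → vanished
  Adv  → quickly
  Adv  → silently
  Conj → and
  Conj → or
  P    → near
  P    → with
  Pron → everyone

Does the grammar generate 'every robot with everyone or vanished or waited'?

Ungrammatical

For S → NP VP, every NP-prefix leaves a non-VP remainder: after 'every robot' the remainder is not a VP; after 'every robot with everyone' the remainder is not a VP. The alternative S rule S → S Conj S likewise has no satisfying split.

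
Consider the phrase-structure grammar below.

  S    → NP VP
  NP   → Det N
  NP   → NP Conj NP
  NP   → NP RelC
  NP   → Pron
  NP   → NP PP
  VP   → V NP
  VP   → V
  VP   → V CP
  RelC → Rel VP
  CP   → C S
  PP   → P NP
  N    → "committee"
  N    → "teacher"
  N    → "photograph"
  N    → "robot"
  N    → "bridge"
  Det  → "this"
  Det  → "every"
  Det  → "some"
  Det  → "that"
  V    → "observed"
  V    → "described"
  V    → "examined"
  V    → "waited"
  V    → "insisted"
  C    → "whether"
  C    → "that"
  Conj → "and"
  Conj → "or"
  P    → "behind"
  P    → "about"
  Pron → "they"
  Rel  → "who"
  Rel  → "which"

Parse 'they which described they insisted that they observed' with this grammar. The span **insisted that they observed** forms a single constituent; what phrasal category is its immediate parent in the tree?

[S [NP [NP [Pron they]] [RelC [Rel which] [VP [V described] [NP [Pron they]]]]] [VP [V insisted] [CP [C that] [S [NP [Pron they]] [VP [V observed]]]]]]
The span 'insisted that they observed' is the VP node built by VP → V CP.
Its mother is the S built by S → NP VP.

S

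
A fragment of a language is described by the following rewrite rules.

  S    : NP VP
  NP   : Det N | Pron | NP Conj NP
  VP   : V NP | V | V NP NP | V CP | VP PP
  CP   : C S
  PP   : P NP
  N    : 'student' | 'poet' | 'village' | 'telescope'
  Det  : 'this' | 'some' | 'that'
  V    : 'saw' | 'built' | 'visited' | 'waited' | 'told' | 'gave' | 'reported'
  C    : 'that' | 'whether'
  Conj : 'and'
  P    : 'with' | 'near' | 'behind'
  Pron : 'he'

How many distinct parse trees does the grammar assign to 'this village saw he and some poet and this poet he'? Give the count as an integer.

2

The two bracketings:
[S [NP [Det this] [N village]] [VP [V saw] [NP [NP [Pron he]] [Conj and] [NP [NP [Det some] [N poet]] [Conj and] [NP [Det this] [N poet]]]] [NP [Pron he]]]]
[S [NP [Det this] [N village]] [VP [V saw] [NP [NP [NP [Pron he]] [Conj and] [NP [Det some] [N poet]]] [Conj and] [NP [Det this] [N poet]]] [NP [Pron he]]]]
The trees differ in how a recursive rule is bracketed over the same span.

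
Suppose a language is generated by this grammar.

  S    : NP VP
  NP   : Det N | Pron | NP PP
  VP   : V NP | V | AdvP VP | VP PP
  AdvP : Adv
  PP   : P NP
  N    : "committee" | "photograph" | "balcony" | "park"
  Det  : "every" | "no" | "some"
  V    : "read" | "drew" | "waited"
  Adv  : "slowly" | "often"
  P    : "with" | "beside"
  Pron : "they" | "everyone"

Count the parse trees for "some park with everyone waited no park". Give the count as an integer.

1

[S [NP [NP [Det some] [N park]] [PP [P with] [NP [Pron everyone]]]] [VP [V waited] [NP [Det no] [N park]]]]
No rule offers an alternative attachment or grouping for any span, so this is the only derivation.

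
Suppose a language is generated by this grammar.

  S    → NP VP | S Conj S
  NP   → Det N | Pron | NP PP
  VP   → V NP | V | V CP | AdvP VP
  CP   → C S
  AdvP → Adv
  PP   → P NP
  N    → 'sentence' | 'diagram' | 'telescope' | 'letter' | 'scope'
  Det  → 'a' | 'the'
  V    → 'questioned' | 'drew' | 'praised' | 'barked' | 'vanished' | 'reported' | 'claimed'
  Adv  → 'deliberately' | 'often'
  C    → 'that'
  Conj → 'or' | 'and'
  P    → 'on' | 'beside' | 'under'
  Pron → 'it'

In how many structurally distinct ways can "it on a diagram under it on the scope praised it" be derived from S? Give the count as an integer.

Two of the 5 distinct bracketings:
[S [NP [NP [Pron it]] [PP [P on] [NP [NP [Det a] [N diagram]] [PP [P under] [NP [NP [Pron it]] [PP [P on] [NP [Det the] [N scope]]]]]]]] [VP [V praised] [NP [Pron it]]]]
[S [NP [NP [Pron it]] [PP [P on] [NP [NP [NP [Det a] [N diagram]] [PP [P under] [NP [Pron it]]]] [PP [P on] [NP [Det the] [N scope]]]]]] [VP [V praised] [NP [Pron it]]]]
The trees differ in how a recursive rule is bracketed over the same span.

5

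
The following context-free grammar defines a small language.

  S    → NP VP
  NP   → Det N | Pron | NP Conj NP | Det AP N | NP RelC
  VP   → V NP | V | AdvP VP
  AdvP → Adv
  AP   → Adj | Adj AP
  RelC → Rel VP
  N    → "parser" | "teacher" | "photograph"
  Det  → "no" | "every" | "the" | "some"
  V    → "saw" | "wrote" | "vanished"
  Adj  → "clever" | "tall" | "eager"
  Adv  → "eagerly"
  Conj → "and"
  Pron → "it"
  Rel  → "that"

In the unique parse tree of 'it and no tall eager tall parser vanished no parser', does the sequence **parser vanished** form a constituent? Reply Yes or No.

No

[S [NP [NP [Pron it]] [Conj and] [NP [Det no] [AP [Adj tall] [AP [Adj eager] [AP [Adj tall]]]] [N parser]]] [VP [V vanished] [NP [Det no] [N parser]]]]
The smallest constituent containing 'parser vanished' is the S spanning 'it and no tall eager tall parser vanished no parser'; no single node in the tree dominates exactly the given words.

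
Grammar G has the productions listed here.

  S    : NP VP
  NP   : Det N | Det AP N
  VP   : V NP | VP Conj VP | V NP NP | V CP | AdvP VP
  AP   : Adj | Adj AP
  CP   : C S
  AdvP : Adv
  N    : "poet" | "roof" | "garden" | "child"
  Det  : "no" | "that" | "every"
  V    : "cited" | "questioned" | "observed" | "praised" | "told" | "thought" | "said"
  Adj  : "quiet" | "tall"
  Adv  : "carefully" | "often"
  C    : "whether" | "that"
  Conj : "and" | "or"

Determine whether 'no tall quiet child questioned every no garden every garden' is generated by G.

A Det word can never sit immediately before a Det word in any string this grammar generates, so the substring 'every no' rules out a derivation.

Ungrammatical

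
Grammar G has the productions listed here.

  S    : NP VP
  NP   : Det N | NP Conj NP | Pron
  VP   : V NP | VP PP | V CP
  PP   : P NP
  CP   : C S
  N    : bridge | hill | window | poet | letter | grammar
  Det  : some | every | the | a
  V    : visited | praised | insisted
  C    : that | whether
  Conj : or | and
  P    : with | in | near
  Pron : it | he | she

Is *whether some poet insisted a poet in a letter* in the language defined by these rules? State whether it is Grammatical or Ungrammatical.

For S → NP VP, no prefix of the string parses as an NP.

Ungrammatical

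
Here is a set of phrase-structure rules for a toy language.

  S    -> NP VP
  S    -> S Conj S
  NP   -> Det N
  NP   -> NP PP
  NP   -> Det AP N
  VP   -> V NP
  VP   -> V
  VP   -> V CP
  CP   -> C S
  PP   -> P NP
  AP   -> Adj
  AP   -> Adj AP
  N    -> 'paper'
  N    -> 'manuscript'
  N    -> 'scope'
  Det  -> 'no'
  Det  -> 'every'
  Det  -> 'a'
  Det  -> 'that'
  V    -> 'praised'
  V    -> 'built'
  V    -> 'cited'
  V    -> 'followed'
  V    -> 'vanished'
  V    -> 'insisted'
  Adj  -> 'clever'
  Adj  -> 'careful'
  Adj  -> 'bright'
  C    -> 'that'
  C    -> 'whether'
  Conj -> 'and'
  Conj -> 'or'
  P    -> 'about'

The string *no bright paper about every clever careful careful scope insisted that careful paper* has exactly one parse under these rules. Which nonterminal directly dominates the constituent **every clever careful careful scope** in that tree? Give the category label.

[S [NP [NP [Det no] [AP [Adj bright]] [N paper]] [PP [P about] [NP [Det every] [AP [Adj clever] [AP [Adj careful] [AP [Adj careful]]]] [N scope]]]] [VP [V insisted] [NP [Det that] [AP [Adj careful]] [N paper]]]]
The span 'every clever careful careful scope' is the NP node built by NP → Det AP N.
Its mother is the PP built by PP → P NP.

PP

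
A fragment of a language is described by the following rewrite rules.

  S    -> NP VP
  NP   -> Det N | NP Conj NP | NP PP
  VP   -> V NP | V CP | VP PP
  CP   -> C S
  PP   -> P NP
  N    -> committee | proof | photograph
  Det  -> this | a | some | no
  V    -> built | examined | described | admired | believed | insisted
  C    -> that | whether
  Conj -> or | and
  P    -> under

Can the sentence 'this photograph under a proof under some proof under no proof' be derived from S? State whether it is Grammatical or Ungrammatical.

For S → NP VP, every NP-prefix leaves a non-VP remainder: after 'this photograph' the remainder is not a VP; after 'this photograph under a proof' the remainder is not a VP; after 'this photograph under a proof under some proof' the remainder is not a VP.

Ungrammatical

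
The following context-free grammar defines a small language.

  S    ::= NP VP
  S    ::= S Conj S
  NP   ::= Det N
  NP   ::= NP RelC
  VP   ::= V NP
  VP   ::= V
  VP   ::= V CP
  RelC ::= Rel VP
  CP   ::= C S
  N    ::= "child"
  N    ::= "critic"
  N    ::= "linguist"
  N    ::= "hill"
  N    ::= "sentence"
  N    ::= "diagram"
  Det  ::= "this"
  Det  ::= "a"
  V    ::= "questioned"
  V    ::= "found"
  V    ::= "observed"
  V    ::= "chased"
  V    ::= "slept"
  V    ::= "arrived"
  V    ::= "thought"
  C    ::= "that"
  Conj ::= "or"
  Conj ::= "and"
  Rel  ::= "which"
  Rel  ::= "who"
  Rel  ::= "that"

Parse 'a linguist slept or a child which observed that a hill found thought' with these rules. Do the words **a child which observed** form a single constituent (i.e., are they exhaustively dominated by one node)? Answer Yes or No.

No

[S [S [NP [Det a] [N linguist]] [VP [V slept]]] [Conj or] [S [NP [NP [Det a] [N child]] [RelC [Rel which] [VP [V observed] [CP [C that] [S [NP [Det a] [N hill]] [VP [V found]]]]]]] [VP [V thought]]]]
The smallest constituent containing 'a child which observed' is the NP spanning 'a child which observed that a hill found'; no single node in the tree dominates exactly the given words.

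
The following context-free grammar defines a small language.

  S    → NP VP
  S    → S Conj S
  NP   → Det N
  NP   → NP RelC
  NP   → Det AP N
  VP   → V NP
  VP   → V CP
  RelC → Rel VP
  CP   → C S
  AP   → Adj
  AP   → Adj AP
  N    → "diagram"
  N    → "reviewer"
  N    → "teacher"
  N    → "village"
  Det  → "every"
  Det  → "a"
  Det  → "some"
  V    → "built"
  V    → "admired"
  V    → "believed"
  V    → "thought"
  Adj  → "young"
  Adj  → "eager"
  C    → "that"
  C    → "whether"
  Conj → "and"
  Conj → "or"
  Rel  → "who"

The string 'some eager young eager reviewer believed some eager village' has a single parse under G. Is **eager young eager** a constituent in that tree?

[S [NP [Det some] [AP [Adj eager] [AP [Adj young] [AP [Adj eager]]]] [N reviewer]] [VP [V believed] [NP [Det some] [AP [Adj eager]] [N village]]]]
The words 'eager young eager' are exhaustively dominated by a single AP node (built by AP → Adj AP), so they form a constituent.

Yes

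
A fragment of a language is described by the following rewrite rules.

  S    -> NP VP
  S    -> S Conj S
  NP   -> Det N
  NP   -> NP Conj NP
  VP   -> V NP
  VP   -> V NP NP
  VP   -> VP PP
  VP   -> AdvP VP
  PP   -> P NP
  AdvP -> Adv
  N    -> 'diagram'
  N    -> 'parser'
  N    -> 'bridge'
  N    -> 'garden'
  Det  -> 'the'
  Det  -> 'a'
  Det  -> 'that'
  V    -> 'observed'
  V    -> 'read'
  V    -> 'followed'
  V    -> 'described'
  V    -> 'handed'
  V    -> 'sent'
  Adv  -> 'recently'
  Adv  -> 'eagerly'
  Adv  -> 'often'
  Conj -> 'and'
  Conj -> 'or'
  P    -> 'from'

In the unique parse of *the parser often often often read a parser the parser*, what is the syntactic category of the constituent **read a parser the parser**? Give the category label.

S
  NP
    Det: the
    N: parser
  VP
    AdvP
      Adv: often
    VP
      AdvP
        Adv: often
      VP
        AdvP
          Adv: often
        VP
          V: read
          NP
            Det: a
            N: parser
          NP
            Det: the
            N: parser
The span 'read a parser the parser' is the VP node built by VP → V NP NP.

VP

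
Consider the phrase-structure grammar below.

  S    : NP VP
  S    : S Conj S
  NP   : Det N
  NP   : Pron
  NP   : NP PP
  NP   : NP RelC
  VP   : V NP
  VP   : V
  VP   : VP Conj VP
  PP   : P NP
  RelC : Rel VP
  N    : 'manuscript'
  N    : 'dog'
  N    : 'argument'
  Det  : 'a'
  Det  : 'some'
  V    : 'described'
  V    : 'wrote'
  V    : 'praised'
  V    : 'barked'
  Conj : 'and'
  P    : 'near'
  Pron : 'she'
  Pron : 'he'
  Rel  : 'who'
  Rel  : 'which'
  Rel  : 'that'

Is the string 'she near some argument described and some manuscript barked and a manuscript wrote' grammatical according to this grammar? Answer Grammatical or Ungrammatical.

Grammatical

S
  S
    NP
      NP
        Pron: she
      PP
        P: near
        NP
          Det: some
          N: argument
    VP
      V: described
  Conj: and
  S
    S
      NP
        Det: some
        N: manuscript
      VP
        V: barked
    Conj: and
    S
      NP
        Det: a
        N: manuscript
      VP
        V: wrote
Every word is introduced by a lexical rule and the phrasal rules combine the resulting categories into a single S.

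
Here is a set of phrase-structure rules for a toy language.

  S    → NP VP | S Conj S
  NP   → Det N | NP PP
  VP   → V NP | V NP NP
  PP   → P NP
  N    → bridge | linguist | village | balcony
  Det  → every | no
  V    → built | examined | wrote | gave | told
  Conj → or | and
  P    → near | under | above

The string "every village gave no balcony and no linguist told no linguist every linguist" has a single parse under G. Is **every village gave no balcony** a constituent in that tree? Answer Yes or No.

Yes

[S [S [NP [Det every] [N village]] [VP [V gave] [NP [Det no] [N balcony]]]] [Conj and] [S [NP [Det no] [N linguist]] [VP [V told] [NP [Det no] [N linguist]] [NP [Det every] [N linguist]]]]]
The words 'every village gave no balcony' are exhaustively dominated by a single S node (built by S → NP VP), so they form a constituent.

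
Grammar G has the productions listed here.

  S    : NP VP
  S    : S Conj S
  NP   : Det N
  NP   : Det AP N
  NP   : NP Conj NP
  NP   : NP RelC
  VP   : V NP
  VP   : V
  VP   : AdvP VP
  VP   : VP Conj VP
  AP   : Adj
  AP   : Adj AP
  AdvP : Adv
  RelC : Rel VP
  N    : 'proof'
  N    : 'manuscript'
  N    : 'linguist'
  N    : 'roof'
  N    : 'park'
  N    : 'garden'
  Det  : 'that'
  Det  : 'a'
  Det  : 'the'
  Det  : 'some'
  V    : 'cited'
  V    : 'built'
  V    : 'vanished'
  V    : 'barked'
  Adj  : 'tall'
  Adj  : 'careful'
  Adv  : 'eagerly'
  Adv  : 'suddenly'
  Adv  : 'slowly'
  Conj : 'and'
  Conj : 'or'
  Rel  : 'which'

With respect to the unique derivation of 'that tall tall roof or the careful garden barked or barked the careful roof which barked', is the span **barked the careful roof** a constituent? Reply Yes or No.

[S [NP [NP [Det that] [AP [Adj tall] [AP [Adj tall]]] [N roof]] [Conj or] [NP [Det the] [AP [Adj careful]] [N garden]]] [VP [VP [V barked]] [Conj or] [VP [V barked] [NP [NP [Det the] [AP [Adj careful]] [N roof]] [RelC [Rel which] [VP [V barked]]]]]]]
The smallest constituent containing 'barked the careful roof' is the VP spanning 'barked the careful roof which barked'; no single node in the tree dominates exactly the given words.

No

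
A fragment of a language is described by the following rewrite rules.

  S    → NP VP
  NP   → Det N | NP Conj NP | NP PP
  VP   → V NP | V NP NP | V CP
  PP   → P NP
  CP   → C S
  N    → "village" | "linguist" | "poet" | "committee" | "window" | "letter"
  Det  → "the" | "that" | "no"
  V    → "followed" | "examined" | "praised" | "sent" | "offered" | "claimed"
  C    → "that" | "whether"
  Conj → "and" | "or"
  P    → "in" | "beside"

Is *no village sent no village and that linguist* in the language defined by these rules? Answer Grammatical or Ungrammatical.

Grammatical

S
  NP
    Det: no
    N: village
  VP
    V: sent
    NP
      NP
        Det: no
        N: village
      Conj: and
      NP
        Det: that
        N: linguist
Every word is introduced by a lexical rule and the phrasal rules combine the resulting categories into a single S.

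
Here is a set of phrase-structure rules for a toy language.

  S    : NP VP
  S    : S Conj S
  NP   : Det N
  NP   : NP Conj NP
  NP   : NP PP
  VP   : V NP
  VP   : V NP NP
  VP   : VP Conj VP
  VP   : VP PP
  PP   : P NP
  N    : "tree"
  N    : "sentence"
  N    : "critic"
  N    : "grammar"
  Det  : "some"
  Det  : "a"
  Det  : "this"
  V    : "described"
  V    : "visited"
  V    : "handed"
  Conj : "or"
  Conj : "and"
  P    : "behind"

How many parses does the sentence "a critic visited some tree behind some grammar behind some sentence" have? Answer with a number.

5

Two of the 5 distinct bracketings:
[S [NP [Det a] [N critic]] [VP [V visited] [NP [NP [Det some] [N tree]] [PP [P behind] [NP [NP [Det some] [N grammar]] [PP [P behind] [NP [Det some] [N sentence]]]]]]]]
[S [NP [Det a] [N critic]] [VP [V visited] [NP [NP [NP [Det some] [N tree]] [PP [P behind] [NP [Det some] [N grammar]]]] [PP [P behind] [NP [Det some] [N sentence]]]]]]
The trees differ in how a recursive rule is bracketed over the same span.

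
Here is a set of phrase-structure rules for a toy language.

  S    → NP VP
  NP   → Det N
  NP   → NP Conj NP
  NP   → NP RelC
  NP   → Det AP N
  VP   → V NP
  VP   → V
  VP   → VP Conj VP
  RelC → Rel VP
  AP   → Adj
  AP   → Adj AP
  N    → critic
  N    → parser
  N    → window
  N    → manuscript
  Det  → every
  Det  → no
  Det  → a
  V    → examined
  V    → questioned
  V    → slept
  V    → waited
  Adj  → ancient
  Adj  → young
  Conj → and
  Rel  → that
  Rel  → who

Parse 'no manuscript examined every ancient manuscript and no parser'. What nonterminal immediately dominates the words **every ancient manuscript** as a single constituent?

NP

[S [NP [Det no] [N manuscript]] [VP [V examined] [NP [NP [Det every] [AP [Adj ancient]] [N manuscript]] [Conj and] [NP [Det no] [N parser]]]]]
The span 'every ancient manuscript' is the NP node built by NP → Det AP N.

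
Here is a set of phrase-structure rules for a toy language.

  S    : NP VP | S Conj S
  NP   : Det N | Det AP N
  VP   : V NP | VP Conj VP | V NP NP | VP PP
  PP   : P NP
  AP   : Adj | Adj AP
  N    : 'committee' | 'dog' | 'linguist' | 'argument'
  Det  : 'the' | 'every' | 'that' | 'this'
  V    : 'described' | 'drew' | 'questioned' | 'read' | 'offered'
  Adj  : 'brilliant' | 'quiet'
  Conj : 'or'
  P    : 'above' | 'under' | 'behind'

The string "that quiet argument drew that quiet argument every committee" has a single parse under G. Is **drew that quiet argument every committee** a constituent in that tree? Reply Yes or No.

[S [NP [Det that] [AP [Adj quiet]] [N argument]] [VP [V drew] [NP [Det that] [AP [Adj quiet]] [N argument]] [NP [Det every] [N committee]]]]
The words 'drew that quiet argument every committee' are exhaustively dominated by a single VP node (built by VP → V NP NP), so they form a constituent.

Yes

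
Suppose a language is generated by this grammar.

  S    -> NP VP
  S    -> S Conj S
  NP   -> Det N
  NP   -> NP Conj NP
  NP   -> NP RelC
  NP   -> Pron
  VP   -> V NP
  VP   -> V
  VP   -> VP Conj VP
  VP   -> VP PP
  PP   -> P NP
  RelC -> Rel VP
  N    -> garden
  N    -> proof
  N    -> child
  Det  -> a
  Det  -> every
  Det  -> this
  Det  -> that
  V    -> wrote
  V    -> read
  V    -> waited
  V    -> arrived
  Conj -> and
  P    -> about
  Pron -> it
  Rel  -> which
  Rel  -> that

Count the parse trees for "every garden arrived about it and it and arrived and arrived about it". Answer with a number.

5

Two of the 5 distinct bracketings:
[S [NP [Det every] [N garden]] [VP [VP [VP [V arrived]] [PP [P about] [NP [NP [Pron it]] [Conj and] [NP [Pron it]]]]] [Conj and] [VP [VP [V arrived]] [Conj and] [VP [VP [V arrived]] [PP [P about] [NP [Pron it]]]]]]]
[S [NP [Det every] [N garden]] [VP [VP [VP [V arrived]] [PP [P about] [NP [NP [Pron it]] [Conj and] [NP [Pron it]]]]] [Conj and] [VP [VP [VP [V arrived]] [Conj and] [VP [V arrived]]] [PP [P about] [NP [Pron it]]]]]]
The trees differ in how a recursive rule is bracketed over the same span.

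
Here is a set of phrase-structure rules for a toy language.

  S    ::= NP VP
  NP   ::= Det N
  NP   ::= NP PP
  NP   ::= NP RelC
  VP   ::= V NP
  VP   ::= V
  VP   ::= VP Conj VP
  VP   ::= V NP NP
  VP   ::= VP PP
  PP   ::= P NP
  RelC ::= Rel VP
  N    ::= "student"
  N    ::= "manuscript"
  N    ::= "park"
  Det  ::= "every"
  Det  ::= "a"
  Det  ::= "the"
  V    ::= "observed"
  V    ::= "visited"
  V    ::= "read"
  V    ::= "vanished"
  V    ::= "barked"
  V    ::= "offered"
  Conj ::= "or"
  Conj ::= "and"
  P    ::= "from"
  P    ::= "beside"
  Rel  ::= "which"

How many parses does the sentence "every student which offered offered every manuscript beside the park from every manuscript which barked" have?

Two of the 9 distinct bracketings:
[S [NP [NP [Det every] [N student]] [RelC [Rel which] [VP [V offered]]]] [VP [V offered] [NP [NP [Det every] [N manuscript]] [PP [P beside] [NP [NP [Det the] [N park]] [PP [P from] [NP [NP [Det every] [N manuscript]] [RelC [Rel which] [VP [V barked]]]]]]]]]]
[S [NP [NP [Det every] [N student]] [RelC [Rel which] [VP [V offered]]]] [VP [V offered] [NP [NP [Det every] [N manuscript]] [PP [P beside] [NP [NP [NP [Det the] [N park]] [PP [P from] [NP [Det every] [N manuscript]]]] [RelC [Rel which] [VP [V barked]]]]]]]]
The trees differ in how a recursive rule is bracketed over the same span.

9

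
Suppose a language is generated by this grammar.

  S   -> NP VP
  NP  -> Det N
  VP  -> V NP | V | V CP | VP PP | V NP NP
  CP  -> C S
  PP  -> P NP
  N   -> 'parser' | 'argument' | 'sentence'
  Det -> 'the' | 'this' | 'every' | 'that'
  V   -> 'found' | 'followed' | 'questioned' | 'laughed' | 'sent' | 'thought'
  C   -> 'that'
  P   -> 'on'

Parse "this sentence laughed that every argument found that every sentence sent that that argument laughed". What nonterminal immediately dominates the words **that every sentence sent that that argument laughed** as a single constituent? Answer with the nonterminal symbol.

[S [NP [Det this] [N sentence]] [VP [V laughed] [CP [C that] [S [NP [Det every] [N argument]] [VP [V found] [CP [C that] [S [NP [Det every] [N sentence]] [VP [V sent] [CP [C that] [S [NP [Det that] [N argument]] [VP [V laughed]]]]]]]]]]]]
The span 'that every sentence sent that that argument laughed' is the CP node built by CP → C S.

CP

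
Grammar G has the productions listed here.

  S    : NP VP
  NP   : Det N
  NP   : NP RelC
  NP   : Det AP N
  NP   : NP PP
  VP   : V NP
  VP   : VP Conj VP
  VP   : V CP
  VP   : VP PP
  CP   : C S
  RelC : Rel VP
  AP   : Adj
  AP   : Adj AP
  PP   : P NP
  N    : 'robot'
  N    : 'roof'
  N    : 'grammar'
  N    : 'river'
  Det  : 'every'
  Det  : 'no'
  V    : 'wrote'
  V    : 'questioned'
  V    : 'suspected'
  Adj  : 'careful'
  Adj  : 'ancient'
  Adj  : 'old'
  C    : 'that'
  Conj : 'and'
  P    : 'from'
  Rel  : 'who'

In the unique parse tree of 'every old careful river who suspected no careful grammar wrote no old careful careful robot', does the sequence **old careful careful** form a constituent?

[S [NP [NP [Det every] [AP [Adj old] [AP [Adj careful]]] [N river]] [RelC [Rel who] [VP [V suspected] [NP [Det no] [AP [Adj careful]] [N grammar]]]]] [VP [V wrote] [NP [Det no] [AP [Adj old] [AP [Adj careful] [AP [Adj careful]]]] [N robot]]]]
The words 'old careful careful' are exhaustively dominated by a single AP node (built by AP → Adj AP), so they form a constituent.

Yes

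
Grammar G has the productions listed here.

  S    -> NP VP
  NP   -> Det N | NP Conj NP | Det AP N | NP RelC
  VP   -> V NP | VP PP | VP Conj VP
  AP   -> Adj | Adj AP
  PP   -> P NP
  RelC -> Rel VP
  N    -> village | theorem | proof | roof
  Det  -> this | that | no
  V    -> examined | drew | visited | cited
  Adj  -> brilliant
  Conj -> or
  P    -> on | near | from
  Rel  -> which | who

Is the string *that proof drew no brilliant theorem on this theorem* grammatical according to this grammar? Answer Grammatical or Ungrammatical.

Grammatical

S
  NP
    Det: that
    N: proof
  VP
    VP
      V: drew
      NP
        Det: no
        AP
          Adj: brilliant
        N: theorem
    PP
      P: on
      NP
        Det: this
        N: theorem
Every word is introduced by a lexical rule and the phrasal rules combine the resulting categories into a single S.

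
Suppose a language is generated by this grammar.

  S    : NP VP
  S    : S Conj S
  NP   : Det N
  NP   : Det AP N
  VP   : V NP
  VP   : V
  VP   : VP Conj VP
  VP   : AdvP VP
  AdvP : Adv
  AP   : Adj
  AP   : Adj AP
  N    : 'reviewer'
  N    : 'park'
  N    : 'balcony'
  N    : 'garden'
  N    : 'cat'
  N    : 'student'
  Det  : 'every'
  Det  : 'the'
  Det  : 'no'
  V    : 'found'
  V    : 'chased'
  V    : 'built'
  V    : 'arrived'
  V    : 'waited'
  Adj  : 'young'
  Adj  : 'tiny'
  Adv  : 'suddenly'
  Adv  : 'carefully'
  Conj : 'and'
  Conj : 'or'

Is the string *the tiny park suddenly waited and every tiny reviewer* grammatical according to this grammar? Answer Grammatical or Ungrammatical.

Ungrammatical

For S → NP VP, the only prefix that parses as NP is 'the tiny park', but the remainder 'suddenly waited and every tiny reviewer' is not a VP under these rules. The alternative S rule S → S Conj S likewise has no satisfying split.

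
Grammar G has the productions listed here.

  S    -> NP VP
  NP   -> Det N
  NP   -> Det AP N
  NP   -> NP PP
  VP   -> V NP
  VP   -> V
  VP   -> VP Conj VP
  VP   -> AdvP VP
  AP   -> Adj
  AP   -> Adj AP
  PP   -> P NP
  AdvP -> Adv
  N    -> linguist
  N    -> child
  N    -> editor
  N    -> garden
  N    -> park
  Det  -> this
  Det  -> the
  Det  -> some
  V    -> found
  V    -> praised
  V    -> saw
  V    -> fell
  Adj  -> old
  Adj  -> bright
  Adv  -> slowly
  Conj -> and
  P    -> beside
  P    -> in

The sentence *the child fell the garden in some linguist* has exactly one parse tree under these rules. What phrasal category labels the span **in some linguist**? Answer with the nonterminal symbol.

PP

S
  NP
    Det: the
    N: child
  VP
    V: fell
    NP
      NP
        Det: the
        N: garden
      PP
        P: in
        NP
          Det: some
          N: linguist
The span 'in some linguist' is the PP node built by PP → P NP.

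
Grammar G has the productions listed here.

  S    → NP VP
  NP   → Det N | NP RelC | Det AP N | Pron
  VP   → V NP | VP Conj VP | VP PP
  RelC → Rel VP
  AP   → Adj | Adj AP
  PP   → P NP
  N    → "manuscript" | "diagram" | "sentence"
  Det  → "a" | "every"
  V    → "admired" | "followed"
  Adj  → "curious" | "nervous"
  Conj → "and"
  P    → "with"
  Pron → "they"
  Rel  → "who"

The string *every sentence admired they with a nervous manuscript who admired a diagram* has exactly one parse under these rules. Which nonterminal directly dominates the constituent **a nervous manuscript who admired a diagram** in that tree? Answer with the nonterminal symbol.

[S [NP [Det every] [N sentence]] [VP [VP [V admired] [NP [Pron they]]] [PP [P with] [NP [NP [Det a] [AP [Adj nervous]] [N manuscript]] [RelC [Rel who] [VP [V admired] [NP [Det a] [N diagram]]]]]]]]
The span 'a nervous manuscript who admired a diagram' is the NP node built by NP → NP RelC.
Its mother is the PP built by PP → P NP.

PP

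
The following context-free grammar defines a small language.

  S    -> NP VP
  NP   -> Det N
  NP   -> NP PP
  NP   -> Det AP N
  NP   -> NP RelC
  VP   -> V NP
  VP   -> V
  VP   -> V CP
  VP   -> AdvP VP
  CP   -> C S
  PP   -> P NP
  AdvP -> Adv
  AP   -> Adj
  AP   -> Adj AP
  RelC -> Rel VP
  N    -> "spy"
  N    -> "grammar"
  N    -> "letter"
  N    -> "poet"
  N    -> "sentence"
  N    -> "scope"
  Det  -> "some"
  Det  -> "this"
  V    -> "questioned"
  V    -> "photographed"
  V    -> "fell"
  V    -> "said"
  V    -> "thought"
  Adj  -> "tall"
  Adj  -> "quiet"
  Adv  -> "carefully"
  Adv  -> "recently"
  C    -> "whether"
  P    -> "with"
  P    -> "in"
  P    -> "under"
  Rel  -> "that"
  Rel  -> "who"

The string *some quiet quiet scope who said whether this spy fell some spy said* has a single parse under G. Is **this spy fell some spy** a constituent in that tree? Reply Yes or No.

[S [NP [NP [Det some] [AP [Adj quiet] [AP [Adj quiet]]] [N scope]] [RelC [Rel who] [VP [V said] [CP [C whether] [S [NP [Det this] [N spy]] [VP [V fell] [NP [Det some] [N spy]]]]]]]] [VP [V said]]]
The words 'this spy fell some spy' are exhaustively dominated by a single S node (built by S → NP VP), so they form a constituent.

Yes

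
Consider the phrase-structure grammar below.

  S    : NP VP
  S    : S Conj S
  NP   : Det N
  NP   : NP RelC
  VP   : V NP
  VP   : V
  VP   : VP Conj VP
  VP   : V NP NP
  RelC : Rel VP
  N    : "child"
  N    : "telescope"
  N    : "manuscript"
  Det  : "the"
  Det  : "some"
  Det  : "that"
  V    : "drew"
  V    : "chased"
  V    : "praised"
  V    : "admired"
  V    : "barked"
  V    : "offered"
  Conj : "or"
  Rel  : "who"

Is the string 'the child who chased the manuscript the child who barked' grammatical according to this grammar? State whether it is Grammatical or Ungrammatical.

For S → NP VP, every NP-prefix leaves a non-VP remainder: after 'the child' the remainder is not a VP; after 'the child who chased' the remainder is not a VP; after 'the child who chased the manuscript' the remainder is not a VP (and 1 more). The alternative S rule S → S Conj S likewise has no satisfying split.

Ungrammatical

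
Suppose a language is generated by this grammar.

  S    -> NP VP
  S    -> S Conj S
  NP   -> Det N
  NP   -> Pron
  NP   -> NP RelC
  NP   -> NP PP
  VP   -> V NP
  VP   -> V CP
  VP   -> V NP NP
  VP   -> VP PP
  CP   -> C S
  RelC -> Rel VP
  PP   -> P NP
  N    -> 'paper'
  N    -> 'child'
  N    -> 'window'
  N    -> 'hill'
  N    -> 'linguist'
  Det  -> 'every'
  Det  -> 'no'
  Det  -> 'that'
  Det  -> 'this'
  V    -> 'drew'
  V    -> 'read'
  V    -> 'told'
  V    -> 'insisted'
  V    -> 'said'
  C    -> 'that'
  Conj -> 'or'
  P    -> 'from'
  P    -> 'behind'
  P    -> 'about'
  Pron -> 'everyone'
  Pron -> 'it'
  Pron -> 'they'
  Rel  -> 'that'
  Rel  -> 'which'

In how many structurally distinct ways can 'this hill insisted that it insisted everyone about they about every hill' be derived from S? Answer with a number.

9

Two of the 9 distinct bracketings:
[S [NP [Det this] [N hill]] [VP [V insisted] [CP [C that] [S [NP [Pron it]] [VP [V insisted] [NP [NP [Pron everyone]] [PP [P about] [NP [NP [Pron they]] [PP [P about] [NP [Det every] [N hill]]]]]]]]]]]
[S [NP [Det this] [N hill]] [VP [V insisted] [CP [C that] [S [NP [Pron it]] [VP [V insisted] [NP [NP [NP [Pron everyone]] [PP [P about] [NP [Pron they]]]] [PP [P about] [NP [Det every] [N hill]]]]]]]]]
The trees differ in how a recursive rule is bracketed over the same span.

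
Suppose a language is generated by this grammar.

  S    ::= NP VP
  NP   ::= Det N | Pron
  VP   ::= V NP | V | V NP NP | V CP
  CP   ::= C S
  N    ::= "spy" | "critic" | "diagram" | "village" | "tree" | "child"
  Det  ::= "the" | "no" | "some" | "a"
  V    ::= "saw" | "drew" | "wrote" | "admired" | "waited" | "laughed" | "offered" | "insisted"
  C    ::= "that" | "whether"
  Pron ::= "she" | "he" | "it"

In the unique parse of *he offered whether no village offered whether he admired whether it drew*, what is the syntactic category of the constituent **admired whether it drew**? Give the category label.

VP

S
  NP
    Pron: he
  VP
    V: offered
    CP
      C: whether
      S
        NP
          Det: no
          N: village
        VP
          V: offered
          CP
            C: whether
            S
              NP
                Pron: he
              VP
                V: admired
                CP
                  C: whether
                  S
                    NP
                      Pron: it
                    VP
                      V: drew
The span 'admired whether it drew' is the VP node built by VP → V CP.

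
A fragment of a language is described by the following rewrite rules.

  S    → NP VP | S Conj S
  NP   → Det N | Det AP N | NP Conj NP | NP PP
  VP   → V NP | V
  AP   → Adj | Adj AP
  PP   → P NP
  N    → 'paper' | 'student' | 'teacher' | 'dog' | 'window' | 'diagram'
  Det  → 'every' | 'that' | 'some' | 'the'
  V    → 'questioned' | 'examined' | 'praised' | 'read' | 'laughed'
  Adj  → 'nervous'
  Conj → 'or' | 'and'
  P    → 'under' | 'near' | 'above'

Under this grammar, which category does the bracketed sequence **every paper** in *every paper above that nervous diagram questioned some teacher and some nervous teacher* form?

[S [NP [NP [Det every] [N paper]] [PP [P above] [NP [Det that] [AP [Adj nervous]] [N diagram]]]] [VP [V questioned] [NP [NP [Det some] [N teacher]] [Conj and] [NP [Det some] [AP [Adj nervous]] [N teacher]]]]]
The span 'every paper' is the NP node built by NP → Det N.

NP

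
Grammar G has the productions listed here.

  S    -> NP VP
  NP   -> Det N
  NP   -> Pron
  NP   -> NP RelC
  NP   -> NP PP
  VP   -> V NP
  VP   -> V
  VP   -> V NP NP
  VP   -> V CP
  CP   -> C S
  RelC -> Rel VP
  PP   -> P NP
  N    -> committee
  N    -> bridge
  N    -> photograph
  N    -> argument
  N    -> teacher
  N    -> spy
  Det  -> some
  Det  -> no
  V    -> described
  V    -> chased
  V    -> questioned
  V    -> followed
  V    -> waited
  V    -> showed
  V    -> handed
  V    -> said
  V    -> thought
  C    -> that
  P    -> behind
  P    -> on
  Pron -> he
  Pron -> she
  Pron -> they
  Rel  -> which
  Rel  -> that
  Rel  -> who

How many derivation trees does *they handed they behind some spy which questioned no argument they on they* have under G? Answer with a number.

7

Two of the 7 distinct bracketings:
[S [NP [Pron they]] [VP [V handed] [NP [NP [NP [Pron they]] [PP [P behind] [NP [Det some] [N spy]]]] [RelC [Rel which] [VP [V questioned] [NP [Det no] [N argument]] [NP [NP [Pron they]] [PP [P on] [NP [Pron they]]]]]]]]]
[S [NP [Pron they]] [VP [V handed] [NP [NP [Pron they]] [PP [P behind] [NP [NP [Det some] [N spy]] [RelC [Rel which] [VP [V questioned] [NP [Det no] [N argument]] [NP [NP [Pron they]] [PP [P on] [NP [Pron they]]]]]]]]]]]
The trees differ in how a recursive rule is bracketed over the same span.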